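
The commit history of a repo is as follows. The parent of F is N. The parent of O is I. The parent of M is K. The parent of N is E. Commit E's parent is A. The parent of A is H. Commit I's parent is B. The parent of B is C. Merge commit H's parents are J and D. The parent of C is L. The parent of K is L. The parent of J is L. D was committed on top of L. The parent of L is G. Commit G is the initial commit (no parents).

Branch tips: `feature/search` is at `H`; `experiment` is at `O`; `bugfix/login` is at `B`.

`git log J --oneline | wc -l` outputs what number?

3

Walking parent pointers from J: reachable set = {G, J, L}.
That is 3 commits.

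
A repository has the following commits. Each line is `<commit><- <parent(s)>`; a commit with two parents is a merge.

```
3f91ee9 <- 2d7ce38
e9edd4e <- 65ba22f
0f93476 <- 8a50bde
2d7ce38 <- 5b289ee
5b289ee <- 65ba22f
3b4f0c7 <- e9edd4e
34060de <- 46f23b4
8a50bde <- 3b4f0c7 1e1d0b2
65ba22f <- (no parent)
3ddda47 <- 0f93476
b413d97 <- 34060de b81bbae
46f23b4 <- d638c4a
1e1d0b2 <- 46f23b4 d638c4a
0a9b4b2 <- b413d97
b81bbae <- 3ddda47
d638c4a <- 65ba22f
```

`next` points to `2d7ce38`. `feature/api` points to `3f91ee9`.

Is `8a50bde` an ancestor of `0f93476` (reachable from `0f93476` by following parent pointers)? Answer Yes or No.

Yes

Ancestors of 0f93476 (commits reachable by following parents): {0f93476, 1e1d0b2, 3b4f0c7, 46f23b4, 65ba22f, 8a50bde, d638c4a, e9edd4e}.
8a50bde is in that set, so it is an ancestor of 0f93476.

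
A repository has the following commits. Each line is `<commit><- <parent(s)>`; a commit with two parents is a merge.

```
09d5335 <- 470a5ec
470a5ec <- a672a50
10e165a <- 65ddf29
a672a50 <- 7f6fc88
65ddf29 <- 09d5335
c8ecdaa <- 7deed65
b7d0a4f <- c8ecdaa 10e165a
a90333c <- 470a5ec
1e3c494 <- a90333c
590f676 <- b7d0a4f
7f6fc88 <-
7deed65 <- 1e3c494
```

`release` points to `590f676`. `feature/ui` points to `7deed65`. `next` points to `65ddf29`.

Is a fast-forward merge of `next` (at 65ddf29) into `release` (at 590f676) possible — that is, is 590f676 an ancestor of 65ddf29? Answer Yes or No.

A fast-forward from 590f676 to 65ddf29 is possible iff 590f676 is an ancestor of 65ddf29.
Ancestors of 65ddf29: {09d5335, 470a5ec, 65ddf29, 7f6fc88, a672a50}.
590f676 is not among them, so fast-forward is not possible.

No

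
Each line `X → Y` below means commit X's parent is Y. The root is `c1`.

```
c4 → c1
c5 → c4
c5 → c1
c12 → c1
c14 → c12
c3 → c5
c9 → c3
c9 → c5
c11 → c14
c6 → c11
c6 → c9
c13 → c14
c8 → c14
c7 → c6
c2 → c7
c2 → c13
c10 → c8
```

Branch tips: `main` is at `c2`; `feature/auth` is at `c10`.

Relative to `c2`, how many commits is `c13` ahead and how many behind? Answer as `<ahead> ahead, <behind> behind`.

Reachable from c13: {c1, c12, c13, c14}.
Reachable from c2: {c1, c11, c12, c13, c14, c2, c3, c4, c5, c6, c7, c9}.
Only in c13's history (ahead): {} — 0.
Only in c2's history (behind): {c11, c2, c3, c4, c5, c6, c7, c9} — 8.

0 ahead, 8 behind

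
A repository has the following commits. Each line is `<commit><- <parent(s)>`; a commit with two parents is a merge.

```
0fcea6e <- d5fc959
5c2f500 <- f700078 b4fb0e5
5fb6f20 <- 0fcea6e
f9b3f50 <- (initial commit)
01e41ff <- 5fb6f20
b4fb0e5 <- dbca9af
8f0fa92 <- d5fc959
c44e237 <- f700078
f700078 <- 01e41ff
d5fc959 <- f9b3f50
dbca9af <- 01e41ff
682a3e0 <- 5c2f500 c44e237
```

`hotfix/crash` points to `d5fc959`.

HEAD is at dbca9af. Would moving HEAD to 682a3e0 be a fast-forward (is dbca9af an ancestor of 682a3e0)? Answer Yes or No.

A fast-forward from dbca9af to 682a3e0 is possible iff dbca9af is an ancestor of 682a3e0.
Ancestors of 682a3e0: {01e41ff, 0fcea6e, 5c2f500, 5fb6f20, 682a3e0, b4fb0e5, c44e237, d5fc959, dbca9af, f700078, f9b3f50}.
dbca9af is among them, so fast-forward is possible.

Yes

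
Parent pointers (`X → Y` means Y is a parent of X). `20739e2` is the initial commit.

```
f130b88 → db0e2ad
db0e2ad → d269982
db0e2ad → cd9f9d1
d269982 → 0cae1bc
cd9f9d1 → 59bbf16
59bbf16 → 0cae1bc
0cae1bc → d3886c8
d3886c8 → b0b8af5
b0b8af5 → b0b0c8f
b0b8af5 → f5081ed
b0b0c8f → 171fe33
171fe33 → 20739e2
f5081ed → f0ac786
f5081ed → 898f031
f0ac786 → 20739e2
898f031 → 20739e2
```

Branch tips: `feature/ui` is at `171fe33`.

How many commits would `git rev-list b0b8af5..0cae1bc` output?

2

Reachable from 0cae1bc: {0cae1bc, 171fe33, 20739e2, 898f031, b0b0c8f, b0b8af5, d3886c8, f0ac786, f5081ed}.
Reachable from b0b8af5: {171fe33, 20739e2, 898f031, b0b0c8f, b0b8af5, f0ac786, f5081ed}.
In 0cae1bc's history but not b0b8af5's: {0cae1bc, d3886c8} — 2 commits.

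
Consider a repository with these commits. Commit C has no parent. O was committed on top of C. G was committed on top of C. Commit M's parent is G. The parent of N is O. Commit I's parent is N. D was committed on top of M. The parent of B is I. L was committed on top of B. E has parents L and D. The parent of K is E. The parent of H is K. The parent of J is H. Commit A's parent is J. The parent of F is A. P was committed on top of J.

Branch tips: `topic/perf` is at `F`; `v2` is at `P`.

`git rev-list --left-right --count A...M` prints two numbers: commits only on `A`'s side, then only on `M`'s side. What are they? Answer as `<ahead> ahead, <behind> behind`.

11 ahead, 0 behind

Reachable from A: {A, B, C, D, E, G, H, I, J, K, L, M, N, O}.
Reachable from M: {C, G, M}.
Only in A's history (ahead): {A, B, D, E, H, I, J, K, L, N, O} — 11.
Only in M's history (behind): {} — 0.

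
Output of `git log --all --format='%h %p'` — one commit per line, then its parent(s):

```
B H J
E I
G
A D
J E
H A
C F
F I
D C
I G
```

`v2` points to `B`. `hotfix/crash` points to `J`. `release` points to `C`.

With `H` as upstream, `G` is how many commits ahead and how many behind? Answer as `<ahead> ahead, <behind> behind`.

0 ahead, 6 behind

Reachable from G: {G}.
Reachable from H: {A, C, D, F, G, H, I}.
Only in G's history (ahead): {} — 0.
Only in H's history (behind): {A, C, D, F, H, I} — 6.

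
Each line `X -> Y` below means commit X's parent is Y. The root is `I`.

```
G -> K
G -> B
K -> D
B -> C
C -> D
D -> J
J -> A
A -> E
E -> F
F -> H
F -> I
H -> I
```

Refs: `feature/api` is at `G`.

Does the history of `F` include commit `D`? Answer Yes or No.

Ancestors of F: {F, H, I}.
D is not in that set, so it is not an ancestor of F.

No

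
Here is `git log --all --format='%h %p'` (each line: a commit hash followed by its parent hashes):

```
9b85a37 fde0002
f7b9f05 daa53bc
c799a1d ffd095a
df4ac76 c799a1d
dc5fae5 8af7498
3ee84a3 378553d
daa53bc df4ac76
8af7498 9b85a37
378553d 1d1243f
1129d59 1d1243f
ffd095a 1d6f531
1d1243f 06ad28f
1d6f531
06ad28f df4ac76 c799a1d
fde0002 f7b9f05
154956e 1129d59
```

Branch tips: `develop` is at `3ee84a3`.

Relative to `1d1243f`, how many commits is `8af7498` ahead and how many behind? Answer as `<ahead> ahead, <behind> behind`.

5 ahead, 2 behind

Reachable from 8af7498: {1d6f531, 8af7498, 9b85a37, c799a1d, daa53bc, df4ac76, f7b9f05, fde0002, ffd095a}.
Reachable from 1d1243f: {06ad28f, 1d1243f, 1d6f531, c799a1d, df4ac76, ffd095a}.
Only in 8af7498's history (ahead): {8af7498, 9b85a37, daa53bc, f7b9f05, fde0002} — 5.
Only in 1d1243f's history (behind): {06ad28f, 1d1243f} — 2.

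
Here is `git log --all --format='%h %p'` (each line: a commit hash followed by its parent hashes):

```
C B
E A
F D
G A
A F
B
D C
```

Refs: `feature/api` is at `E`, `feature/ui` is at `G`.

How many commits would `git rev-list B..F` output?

Reachable from F: {B, C, D, F}.
Reachable from B: {B}.
In F's history but not B's: {C, D, F} — 3 commits.

3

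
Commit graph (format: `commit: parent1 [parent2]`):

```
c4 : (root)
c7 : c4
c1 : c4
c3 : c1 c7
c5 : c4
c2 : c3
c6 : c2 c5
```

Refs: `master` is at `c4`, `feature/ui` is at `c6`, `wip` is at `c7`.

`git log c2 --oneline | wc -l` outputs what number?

Walking parent pointers from c2: reachable set = {c1, c2, c3, c4, c7}.
That is 5 commits.

5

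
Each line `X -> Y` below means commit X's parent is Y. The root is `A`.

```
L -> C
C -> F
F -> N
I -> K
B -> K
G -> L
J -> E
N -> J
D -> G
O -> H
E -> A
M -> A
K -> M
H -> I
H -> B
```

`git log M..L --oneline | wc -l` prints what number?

6

Reachable from L: {A, C, E, F, J, L, N}.
Reachable from M: {A, M}.
In L's history but not M's: {C, E, F, J, L, N} — 6 commits.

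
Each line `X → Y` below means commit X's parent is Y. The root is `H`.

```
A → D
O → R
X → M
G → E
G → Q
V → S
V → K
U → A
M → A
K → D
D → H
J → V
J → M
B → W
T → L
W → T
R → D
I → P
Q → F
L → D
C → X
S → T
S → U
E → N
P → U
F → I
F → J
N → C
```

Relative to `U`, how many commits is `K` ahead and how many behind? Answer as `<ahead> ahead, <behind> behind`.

1 ahead, 2 behind

Reachable from K: {D, H, K}.
Reachable from U: {A, D, H, U}.
Only in K's history (ahead): {K} — 1.
Only in U's history (behind): {A, U} — 2.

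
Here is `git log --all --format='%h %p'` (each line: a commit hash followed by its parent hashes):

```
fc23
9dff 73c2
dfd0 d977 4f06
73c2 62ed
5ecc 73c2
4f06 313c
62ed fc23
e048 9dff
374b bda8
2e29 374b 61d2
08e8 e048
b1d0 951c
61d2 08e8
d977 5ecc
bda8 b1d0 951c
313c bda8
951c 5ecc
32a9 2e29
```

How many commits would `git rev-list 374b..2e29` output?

5

Reachable from 2e29: {08e8, 2e29, 374b, 5ecc, 61d2, 62ed, 73c2, 951c, 9dff, b1d0, bda8, e048, fc23}.
Reachable from 374b: {374b, 5ecc, 62ed, 73c2, 951c, b1d0, bda8, fc23}.
In 2e29's history but not 374b's: {08e8, 2e29, 61d2, 9dff, e048} — 5 commits.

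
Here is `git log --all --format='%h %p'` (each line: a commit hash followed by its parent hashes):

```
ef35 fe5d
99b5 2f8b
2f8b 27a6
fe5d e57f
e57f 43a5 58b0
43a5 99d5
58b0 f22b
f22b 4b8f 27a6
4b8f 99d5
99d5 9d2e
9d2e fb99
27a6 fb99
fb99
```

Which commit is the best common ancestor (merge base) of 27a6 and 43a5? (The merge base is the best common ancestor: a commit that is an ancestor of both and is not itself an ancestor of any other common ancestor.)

Ancestors of 27a6: {27a6, fb99}.
Ancestors of 43a5: {43a5, 99d5, 9d2e, fb99}.
Common ancestors: {fb99}.
The only common ancestor is fb99, so it is the merge base.

fb99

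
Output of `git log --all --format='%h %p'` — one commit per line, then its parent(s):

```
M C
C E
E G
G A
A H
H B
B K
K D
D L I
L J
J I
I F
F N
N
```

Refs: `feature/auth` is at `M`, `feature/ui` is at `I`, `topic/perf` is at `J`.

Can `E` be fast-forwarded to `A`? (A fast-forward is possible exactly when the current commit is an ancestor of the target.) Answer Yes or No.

No

A fast-forward from E to A is possible iff E is an ancestor of A.
Ancestors of A: {A, B, D, F, H, I, J, K, L, N}.
E is not among them, so fast-forward is not possible.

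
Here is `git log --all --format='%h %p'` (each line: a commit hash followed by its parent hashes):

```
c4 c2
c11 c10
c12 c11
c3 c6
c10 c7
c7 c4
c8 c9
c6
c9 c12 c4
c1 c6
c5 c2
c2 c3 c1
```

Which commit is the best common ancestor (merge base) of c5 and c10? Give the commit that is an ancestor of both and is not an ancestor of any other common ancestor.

c2

Ancestors of c5: {c1, c2, c3, c5, c6}.
Ancestors of c10: {c1, c10, c2, c3, c4, c6, c7}.
Common ancestors: {c1, c2, c3, c6}.
Among these, c2 is not an ancestor of any other common ancestor — it is the merge base.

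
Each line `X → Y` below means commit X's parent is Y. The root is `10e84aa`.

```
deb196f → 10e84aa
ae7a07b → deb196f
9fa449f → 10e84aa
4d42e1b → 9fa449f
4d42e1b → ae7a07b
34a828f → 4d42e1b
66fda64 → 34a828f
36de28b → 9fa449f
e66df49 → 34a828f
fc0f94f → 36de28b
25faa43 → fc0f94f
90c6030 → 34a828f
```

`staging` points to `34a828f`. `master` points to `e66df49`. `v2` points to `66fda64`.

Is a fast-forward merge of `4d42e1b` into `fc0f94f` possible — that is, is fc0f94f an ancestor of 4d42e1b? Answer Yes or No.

A fast-forward from fc0f94f to 4d42e1b is possible iff fc0f94f is an ancestor of 4d42e1b.
Ancestors of 4d42e1b: {10e84aa, 4d42e1b, 9fa449f, ae7a07b, deb196f}.
fc0f94f is not among them, so fast-forward is not possible.

No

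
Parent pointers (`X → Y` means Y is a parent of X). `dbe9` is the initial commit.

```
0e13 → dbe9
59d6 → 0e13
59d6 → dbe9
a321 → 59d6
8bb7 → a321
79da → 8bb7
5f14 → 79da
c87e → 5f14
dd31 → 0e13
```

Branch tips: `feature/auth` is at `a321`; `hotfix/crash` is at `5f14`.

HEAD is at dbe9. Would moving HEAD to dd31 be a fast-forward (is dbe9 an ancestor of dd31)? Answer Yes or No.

A fast-forward from dbe9 to dd31 is possible iff dbe9 is an ancestor of dd31.
Ancestors of dd31: {0e13, dbe9, dd31}.
dbe9 is among them, so fast-forward is possible.

Yes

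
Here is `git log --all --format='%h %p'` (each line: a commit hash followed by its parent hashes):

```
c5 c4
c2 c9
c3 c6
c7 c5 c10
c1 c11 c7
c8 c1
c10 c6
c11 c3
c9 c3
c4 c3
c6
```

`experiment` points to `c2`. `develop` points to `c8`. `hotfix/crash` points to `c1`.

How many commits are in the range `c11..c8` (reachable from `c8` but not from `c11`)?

6

Reachable from c8: {c1, c10, c11, c3, c4, c5, c6, c7, c8}.
Reachable from c11: {c11, c3, c6}.
In c8's history but not c11's: {c1, c10, c4, c5, c7, c8} — 6 commits.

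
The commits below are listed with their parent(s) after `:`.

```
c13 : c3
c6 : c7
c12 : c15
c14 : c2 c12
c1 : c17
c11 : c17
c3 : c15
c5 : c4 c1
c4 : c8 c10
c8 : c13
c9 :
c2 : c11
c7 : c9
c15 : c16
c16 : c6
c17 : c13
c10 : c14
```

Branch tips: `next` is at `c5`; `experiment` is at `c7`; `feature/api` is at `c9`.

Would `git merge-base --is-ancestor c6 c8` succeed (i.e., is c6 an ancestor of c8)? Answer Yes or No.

Yes

Ancestors of c8 (commits reachable by following parents): {c13, c15, c16, c3, c6, c7, c8, c9}.
c6 is in that set, so it is an ancestor of c8.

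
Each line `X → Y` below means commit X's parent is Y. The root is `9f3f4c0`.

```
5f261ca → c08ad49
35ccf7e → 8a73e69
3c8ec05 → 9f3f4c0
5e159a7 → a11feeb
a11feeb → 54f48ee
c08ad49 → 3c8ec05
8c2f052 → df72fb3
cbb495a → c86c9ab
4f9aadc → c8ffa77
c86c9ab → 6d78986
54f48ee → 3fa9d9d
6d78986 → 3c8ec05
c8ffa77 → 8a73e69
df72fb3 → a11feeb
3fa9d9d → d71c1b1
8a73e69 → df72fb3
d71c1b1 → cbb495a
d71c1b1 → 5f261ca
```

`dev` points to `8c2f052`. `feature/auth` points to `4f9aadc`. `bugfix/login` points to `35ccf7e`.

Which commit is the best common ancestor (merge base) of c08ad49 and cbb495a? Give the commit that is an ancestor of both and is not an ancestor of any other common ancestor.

3c8ec05

Ancestors of c08ad49: {3c8ec05, 9f3f4c0, c08ad49}.
Ancestors of cbb495a: {3c8ec05, 6d78986, 9f3f4c0, c86c9ab, cbb495a}.
Common ancestors: {3c8ec05, 9f3f4c0}.
Among these, 3c8ec05 is not an ancestor of any other common ancestor — it is the merge base.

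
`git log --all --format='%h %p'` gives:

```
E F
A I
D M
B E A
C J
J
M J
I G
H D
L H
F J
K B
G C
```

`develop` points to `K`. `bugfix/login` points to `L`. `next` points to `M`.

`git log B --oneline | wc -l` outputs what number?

8

Walking parent pointers from B: reachable set = {A, B, C, E, F, G, I, J}.
That is 8 commits.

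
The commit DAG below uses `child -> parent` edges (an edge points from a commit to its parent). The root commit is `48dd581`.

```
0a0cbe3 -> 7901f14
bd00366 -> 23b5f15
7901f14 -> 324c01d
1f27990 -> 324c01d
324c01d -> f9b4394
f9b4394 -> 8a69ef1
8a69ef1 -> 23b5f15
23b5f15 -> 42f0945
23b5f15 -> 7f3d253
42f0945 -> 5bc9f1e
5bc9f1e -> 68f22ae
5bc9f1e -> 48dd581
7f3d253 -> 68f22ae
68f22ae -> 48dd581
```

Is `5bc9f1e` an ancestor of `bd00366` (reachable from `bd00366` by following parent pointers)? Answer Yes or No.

Ancestors of bd00366 (commits reachable by following parents): {23b5f15, 42f0945, 48dd581, 5bc9f1e, 68f22ae, 7f3d253, bd00366}.
5bc9f1e is in that set, so it is an ancestor of bd00366.

Yes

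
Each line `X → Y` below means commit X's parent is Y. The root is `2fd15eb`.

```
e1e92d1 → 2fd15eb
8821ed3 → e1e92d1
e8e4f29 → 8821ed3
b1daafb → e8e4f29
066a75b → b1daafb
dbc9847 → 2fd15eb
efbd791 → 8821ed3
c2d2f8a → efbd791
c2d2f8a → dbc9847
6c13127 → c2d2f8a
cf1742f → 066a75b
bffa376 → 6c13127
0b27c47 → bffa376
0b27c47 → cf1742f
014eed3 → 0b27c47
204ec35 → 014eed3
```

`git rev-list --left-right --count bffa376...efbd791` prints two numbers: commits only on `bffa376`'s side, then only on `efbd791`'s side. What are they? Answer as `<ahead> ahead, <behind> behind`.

4 ahead, 0 behind

Reachable from bffa376: {2fd15eb, 6c13127, 8821ed3, bffa376, c2d2f8a, dbc9847, e1e92d1, efbd791}.
Reachable from efbd791: {2fd15eb, 8821ed3, e1e92d1, efbd791}.
Only in bffa376's history (ahead): {6c13127, bffa376, c2d2f8a, dbc9847} — 4.
Only in efbd791's history (behind): {} — 0.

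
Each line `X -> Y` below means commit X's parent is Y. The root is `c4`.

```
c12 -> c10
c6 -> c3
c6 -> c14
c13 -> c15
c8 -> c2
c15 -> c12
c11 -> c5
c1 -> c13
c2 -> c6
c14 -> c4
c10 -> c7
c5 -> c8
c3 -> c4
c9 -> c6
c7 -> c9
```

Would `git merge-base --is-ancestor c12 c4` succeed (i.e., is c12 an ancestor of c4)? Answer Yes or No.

No

Ancestors of c4: {c4}.
c12 is not in that set, so it is not an ancestor of c4.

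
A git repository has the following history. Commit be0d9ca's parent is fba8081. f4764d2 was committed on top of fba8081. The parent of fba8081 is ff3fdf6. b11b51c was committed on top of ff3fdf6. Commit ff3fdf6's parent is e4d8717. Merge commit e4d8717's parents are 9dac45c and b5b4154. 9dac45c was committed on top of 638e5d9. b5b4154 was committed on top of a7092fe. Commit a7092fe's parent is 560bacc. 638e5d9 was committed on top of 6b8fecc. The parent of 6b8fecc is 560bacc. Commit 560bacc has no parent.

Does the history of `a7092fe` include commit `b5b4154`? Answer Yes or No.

No

Ancestors of a7092fe: {560bacc, a7092fe}.
b5b4154 is not in that set, so it is not an ancestor of a7092fe.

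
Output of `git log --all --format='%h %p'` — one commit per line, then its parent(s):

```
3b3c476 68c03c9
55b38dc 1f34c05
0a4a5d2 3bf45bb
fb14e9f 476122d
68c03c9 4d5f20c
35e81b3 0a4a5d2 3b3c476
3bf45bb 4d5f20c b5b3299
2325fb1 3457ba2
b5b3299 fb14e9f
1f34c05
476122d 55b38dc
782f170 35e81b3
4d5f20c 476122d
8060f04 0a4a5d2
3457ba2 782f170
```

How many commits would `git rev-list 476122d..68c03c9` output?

2

Reachable from 68c03c9: {1f34c05, 476122d, 4d5f20c, 55b38dc, 68c03c9}.
Reachable from 476122d: {1f34c05, 476122d, 55b38dc}.
In 68c03c9's history but not 476122d's: {4d5f20c, 68c03c9} — 2 commits.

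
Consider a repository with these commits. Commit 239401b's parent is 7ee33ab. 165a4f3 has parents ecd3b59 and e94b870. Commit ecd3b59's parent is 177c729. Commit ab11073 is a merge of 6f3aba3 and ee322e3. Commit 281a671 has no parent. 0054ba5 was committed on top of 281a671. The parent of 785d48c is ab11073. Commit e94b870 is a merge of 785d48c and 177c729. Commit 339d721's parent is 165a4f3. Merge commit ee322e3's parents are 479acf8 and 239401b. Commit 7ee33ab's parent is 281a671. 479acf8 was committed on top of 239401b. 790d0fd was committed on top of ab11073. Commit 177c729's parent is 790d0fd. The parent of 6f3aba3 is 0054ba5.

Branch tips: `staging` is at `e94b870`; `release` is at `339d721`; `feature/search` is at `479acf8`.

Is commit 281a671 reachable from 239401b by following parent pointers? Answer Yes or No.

Yes

Ancestors of 239401b (commits reachable by following parents): {239401b, 281a671, 7ee33ab}.
281a671 is in that set, so it is an ancestor of 239401b.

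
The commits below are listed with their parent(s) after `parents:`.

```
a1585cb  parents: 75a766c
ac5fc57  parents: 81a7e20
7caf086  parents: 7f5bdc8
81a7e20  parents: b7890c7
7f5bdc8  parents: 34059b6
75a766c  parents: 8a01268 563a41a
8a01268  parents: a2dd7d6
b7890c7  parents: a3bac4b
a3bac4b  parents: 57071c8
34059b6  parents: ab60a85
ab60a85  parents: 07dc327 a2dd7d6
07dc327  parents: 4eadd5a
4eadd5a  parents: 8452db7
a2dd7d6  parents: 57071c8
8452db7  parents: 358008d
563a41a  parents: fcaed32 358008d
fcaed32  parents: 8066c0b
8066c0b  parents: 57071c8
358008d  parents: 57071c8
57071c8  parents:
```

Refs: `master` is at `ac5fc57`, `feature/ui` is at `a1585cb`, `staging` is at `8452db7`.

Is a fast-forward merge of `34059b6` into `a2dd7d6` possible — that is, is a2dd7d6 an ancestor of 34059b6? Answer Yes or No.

Yes

A fast-forward from a2dd7d6 to 34059b6 is possible iff a2dd7d6 is an ancestor of 34059b6.
Ancestors of 34059b6: {07dc327, 34059b6, 358008d, 4eadd5a, 57071c8, 8452db7, a2dd7d6, ab60a85}.
a2dd7d6 is among them, so fast-forward is possible.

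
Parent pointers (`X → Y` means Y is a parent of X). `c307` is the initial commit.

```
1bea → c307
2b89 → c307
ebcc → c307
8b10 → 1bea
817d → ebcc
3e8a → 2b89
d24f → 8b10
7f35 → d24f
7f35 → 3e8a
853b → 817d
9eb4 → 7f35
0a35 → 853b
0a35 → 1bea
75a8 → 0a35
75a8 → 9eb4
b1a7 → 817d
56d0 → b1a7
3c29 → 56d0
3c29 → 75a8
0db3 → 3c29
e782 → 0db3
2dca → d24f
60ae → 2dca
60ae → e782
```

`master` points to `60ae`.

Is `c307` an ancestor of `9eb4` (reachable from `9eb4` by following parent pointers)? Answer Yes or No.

Yes

Ancestors of 9eb4 (commits reachable by following parents): {1bea, 2b89, 3e8a, 7f35, 8b10, 9eb4, c307, d24f}.
c307 is in that set, so it is an ancestor of 9eb4.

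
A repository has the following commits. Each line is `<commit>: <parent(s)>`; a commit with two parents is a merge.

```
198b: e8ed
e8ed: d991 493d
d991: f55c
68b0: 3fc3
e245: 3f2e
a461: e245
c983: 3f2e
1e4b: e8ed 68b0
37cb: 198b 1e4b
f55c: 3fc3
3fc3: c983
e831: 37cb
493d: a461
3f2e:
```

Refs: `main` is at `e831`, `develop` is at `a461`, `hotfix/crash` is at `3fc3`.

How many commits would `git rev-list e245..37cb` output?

Reachable from 37cb: {198b, 1e4b, 37cb, 3f2e, 3fc3, 493d, 68b0, a461, c983, d991, e245, e8ed, f55c}.
Reachable from e245: {3f2e, e245}.
In 37cb's history but not e245's: {198b, 1e4b, 37cb, 3fc3, 493d, 68b0, a461, c983, d991, e8ed, f55c} — 11 commits.

11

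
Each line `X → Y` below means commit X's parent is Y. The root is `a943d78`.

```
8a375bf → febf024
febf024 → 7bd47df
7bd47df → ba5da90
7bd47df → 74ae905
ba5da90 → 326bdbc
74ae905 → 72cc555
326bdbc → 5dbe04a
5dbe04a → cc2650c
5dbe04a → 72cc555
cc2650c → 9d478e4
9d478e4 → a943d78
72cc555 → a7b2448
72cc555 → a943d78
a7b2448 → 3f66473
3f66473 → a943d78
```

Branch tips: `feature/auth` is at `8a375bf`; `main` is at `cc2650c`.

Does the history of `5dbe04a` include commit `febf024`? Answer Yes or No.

No

Ancestors of 5dbe04a: {3f66473, 5dbe04a, 72cc555, 9d478e4, a7b2448, a943d78, cc2650c}.
febf024 is not in that set, so it is not an ancestor of 5dbe04a.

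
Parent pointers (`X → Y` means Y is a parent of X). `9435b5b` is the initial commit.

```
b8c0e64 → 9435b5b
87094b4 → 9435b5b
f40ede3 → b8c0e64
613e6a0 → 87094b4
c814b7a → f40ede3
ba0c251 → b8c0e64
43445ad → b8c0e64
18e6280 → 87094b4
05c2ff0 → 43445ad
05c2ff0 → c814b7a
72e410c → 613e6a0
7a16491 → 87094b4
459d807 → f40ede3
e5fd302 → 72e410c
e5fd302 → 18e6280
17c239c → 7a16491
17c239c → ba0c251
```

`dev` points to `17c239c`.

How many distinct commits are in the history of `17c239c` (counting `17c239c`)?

Walking parent pointers from 17c239c: reachable set = {17c239c, 7a16491, 87094b4, 9435b5b, b8c0e64, ba0c251}.
That is 6 commits.

6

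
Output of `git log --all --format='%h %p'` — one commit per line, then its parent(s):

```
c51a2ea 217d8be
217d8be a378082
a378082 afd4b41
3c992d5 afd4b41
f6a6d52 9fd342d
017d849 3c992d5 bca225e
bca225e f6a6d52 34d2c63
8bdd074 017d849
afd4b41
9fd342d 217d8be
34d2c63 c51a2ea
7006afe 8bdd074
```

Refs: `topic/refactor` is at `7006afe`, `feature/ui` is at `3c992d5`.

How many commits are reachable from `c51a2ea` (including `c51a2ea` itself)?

4

Walking parent pointers from c51a2ea: reachable set = {217d8be, a378082, afd4b41, c51a2ea}.
That is 4 commits.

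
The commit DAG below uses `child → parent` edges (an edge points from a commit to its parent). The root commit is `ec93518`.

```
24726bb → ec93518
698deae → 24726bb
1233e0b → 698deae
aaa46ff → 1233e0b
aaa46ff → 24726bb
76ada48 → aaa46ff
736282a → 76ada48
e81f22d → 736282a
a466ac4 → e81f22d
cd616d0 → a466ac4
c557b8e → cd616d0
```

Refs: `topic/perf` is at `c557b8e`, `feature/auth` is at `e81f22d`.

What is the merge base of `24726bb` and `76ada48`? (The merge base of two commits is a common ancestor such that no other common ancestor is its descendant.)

Ancestors of 24726bb: {24726bb, ec93518}.
Ancestors of 76ada48: {1233e0b, 24726bb, 698deae, 76ada48, aaa46ff, ec93518}.
Common ancestors: {24726bb, ec93518}.
Among these, 24726bb is not an ancestor of any other common ancestor — it is the merge base.

24726bb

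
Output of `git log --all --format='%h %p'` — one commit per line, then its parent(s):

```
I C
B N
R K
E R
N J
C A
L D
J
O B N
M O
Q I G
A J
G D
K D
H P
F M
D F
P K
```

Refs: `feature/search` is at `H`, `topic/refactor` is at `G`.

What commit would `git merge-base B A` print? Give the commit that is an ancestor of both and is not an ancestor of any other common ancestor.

Ancestors of B: {B, J, N}.
Ancestors of A: {A, J}.
Common ancestors: {J}.
The only common ancestor is J, so it is the merge base.

J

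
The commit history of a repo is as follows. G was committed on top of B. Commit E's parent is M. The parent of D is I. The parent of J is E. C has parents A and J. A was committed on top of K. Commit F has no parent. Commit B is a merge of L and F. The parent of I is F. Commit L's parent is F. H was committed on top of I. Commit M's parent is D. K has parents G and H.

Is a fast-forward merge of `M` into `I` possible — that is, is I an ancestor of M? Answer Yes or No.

Yes

A fast-forward from I to M is possible iff I is an ancestor of M.
Ancestors of M: {D, F, I, M}.
I is among them, so fast-forward is possible.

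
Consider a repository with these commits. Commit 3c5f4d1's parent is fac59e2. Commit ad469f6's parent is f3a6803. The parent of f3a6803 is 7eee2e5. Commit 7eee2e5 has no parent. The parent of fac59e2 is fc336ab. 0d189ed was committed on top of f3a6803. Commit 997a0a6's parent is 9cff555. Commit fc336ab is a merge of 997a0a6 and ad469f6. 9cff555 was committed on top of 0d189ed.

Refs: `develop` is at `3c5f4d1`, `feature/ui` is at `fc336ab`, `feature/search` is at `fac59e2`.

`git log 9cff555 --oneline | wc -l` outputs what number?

Walking parent pointers from 9cff555: reachable set = {0d189ed, 7eee2e5, 9cff555, f3a6803}.
That is 4 commits.

4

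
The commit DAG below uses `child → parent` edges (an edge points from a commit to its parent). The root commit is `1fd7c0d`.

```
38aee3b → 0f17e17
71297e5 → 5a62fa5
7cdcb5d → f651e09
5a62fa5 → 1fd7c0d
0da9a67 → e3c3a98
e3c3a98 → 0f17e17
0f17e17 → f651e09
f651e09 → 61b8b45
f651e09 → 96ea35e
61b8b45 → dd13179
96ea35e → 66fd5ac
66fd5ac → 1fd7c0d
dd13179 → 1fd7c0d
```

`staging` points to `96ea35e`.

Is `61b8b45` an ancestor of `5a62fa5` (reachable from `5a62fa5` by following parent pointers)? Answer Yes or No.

No

Ancestors of 5a62fa5: {1fd7c0d, 5a62fa5}.
61b8b45 is not in that set, so it is not an ancestor of 5a62fa5.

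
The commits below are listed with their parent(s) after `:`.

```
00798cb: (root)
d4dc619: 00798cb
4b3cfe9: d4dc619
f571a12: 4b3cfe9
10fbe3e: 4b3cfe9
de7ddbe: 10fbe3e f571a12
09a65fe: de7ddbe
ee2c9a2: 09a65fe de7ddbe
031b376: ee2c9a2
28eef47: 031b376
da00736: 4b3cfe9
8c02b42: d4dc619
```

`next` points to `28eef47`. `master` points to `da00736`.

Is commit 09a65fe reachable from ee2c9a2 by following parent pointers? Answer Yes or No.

Ancestors of ee2c9a2 (commits reachable by following parents): {00798cb, 09a65fe, 10fbe3e, 4b3cfe9, d4dc619, de7ddbe, ee2c9a2, f571a12}.
09a65fe is in that set, so it is an ancestor of ee2c9a2.

Yes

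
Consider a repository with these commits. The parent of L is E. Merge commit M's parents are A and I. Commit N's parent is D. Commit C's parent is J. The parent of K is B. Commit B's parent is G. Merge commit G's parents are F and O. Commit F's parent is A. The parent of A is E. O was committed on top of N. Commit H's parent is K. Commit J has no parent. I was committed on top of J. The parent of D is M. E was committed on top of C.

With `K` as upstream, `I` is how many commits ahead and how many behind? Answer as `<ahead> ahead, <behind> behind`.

0 ahead, 11 behind

Reachable from I: {I, J}.
Reachable from K: {A, B, C, D, E, F, G, I, J, K, M, N, O}.
Only in I's history (ahead): {} — 0.
Only in K's history (behind): {A, B, C, D, E, F, G, K, M, N, O} — 11.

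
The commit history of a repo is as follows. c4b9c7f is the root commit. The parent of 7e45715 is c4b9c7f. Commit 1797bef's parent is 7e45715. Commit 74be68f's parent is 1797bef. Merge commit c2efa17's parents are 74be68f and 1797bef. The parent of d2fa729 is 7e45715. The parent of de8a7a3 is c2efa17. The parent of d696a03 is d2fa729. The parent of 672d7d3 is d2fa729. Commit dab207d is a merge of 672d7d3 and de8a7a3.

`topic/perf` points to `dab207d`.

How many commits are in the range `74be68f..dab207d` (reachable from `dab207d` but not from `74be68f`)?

5

Reachable from dab207d: {1797bef, 672d7d3, 74be68f, 7e45715, c2efa17, c4b9c7f, d2fa729, dab207d, de8a7a3}.
Reachable from 74be68f: {1797bef, 74be68f, 7e45715, c4b9c7f}.
In dab207d's history but not 74be68f's: {672d7d3, c2efa17, d2fa729, dab207d, de8a7a3} — 5 commits.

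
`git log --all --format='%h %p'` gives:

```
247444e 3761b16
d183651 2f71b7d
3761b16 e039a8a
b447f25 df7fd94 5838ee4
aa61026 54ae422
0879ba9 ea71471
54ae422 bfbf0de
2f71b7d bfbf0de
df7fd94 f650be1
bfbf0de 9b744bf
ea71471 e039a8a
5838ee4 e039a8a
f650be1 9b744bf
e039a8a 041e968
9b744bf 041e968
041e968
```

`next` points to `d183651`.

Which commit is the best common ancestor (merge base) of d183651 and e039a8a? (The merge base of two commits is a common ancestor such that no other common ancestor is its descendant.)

Ancestors of d183651: {041e968, 2f71b7d, 9b744bf, bfbf0de, d183651}.
Ancestors of e039a8a: {041e968, e039a8a}.
Common ancestors: {041e968}.
The only common ancestor is 041e968, so it is the merge base.

041e968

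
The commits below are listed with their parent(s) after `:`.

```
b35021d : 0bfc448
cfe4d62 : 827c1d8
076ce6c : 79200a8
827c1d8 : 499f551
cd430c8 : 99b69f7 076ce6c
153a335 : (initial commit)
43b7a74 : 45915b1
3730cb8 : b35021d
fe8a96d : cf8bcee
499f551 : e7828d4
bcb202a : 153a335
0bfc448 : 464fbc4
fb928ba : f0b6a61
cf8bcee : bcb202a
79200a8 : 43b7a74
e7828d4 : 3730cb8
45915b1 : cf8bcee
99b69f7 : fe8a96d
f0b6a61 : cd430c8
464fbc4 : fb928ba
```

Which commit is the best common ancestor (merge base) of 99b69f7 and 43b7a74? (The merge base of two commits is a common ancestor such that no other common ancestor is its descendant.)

Ancestors of 99b69f7: {153a335, 99b69f7, bcb202a, cf8bcee, fe8a96d}.
Ancestors of 43b7a74: {153a335, 43b7a74, 45915b1, bcb202a, cf8bcee}.
Common ancestors: {153a335, bcb202a, cf8bcee}.
Among these, cf8bcee is not an ancestor of any other common ancestor — it is the merge base.

cf8bcee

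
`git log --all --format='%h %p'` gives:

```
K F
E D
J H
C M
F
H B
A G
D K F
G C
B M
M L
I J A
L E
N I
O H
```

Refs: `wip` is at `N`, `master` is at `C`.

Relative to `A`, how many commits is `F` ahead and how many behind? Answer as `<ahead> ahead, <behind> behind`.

Reachable from F: {F}.
Reachable from A: {A, C, D, E, F, G, K, L, M}.
Only in F's history (ahead): {} — 0.
Only in A's history (behind): {A, C, D, E, G, K, L, M} — 8.

0 ahead, 8 behind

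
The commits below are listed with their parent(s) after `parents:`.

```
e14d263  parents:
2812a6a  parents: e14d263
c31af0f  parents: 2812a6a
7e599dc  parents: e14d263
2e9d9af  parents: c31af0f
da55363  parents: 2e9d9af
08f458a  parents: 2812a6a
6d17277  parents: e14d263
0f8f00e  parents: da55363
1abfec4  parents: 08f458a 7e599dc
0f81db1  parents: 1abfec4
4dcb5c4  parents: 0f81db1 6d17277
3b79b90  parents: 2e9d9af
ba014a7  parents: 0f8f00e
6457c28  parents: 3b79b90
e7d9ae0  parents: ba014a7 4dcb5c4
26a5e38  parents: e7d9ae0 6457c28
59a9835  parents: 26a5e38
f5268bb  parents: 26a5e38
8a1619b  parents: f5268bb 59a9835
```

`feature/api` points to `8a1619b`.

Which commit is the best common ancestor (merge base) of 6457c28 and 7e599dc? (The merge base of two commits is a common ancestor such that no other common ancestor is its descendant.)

e14d263

Ancestors of 6457c28: {2812a6a, 2e9d9af, 3b79b90, 6457c28, c31af0f, e14d263}.
Ancestors of 7e599dc: {7e599dc, e14d263}.
Common ancestors: {e14d263}.
The only common ancestor is e14d263, so it is the merge base.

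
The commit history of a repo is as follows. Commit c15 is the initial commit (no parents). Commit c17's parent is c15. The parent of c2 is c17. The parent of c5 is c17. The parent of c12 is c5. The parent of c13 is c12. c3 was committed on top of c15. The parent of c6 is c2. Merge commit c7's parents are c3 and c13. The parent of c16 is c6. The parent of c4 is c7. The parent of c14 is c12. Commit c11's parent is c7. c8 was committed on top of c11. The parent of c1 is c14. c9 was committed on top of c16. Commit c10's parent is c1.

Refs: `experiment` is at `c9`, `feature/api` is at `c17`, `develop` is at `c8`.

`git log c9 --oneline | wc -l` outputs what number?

6

Walking parent pointers from c9: reachable set = {c15, c16, c17, c2, c6, c9}.
That is 6 commits.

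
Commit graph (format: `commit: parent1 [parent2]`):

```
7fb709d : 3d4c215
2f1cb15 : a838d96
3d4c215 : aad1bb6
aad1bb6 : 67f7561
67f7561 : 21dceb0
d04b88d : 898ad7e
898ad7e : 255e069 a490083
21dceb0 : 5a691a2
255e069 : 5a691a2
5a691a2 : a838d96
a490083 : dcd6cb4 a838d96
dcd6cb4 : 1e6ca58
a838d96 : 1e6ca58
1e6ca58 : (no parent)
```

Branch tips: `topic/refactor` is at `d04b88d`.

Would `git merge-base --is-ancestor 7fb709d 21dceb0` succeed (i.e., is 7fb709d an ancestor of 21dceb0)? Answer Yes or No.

Ancestors of 21dceb0: {1e6ca58, 21dceb0, 5a691a2, a838d96}.
7fb709d is not in that set, so it is not an ancestor of 21dceb0.

No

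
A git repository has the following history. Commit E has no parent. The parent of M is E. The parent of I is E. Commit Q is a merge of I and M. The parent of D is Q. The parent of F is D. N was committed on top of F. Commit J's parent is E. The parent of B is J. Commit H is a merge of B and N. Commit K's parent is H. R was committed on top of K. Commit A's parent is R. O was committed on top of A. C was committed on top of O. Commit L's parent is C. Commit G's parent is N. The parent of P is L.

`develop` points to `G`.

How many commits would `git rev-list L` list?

Walking parent pointers from L: reachable set = {A, B, C, D, E, F, H, I, J, K, L, M, N, O, Q, R}.
That is 16 commits.

16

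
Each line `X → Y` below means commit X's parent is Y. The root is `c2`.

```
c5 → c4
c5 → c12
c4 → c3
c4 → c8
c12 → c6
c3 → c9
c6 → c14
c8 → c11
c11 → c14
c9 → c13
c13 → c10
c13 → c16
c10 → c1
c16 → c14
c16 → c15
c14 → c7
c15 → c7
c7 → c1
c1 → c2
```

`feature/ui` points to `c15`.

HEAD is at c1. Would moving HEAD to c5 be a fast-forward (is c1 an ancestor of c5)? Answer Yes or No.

A fast-forward from c1 to c5 is possible iff c1 is an ancestor of c5.
Ancestors of c5: {c1, c10, c11, c12, c13, c14, c15, c16, c2, c3, c4, c5, c6, c7, c8, c9}.
c1 is among them, so fast-forward is possible.

Yes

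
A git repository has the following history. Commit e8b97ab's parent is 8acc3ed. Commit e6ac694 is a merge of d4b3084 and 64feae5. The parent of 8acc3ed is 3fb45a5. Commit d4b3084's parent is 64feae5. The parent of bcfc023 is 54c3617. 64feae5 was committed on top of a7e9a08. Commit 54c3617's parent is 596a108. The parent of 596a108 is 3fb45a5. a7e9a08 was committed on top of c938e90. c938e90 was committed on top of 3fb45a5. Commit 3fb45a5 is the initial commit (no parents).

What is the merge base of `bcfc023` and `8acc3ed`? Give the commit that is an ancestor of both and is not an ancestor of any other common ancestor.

Ancestors of bcfc023: {3fb45a5, 54c3617, 596a108, bcfc023}.
Ancestors of 8acc3ed: {3fb45a5, 8acc3ed}.
Common ancestors: {3fb45a5}.
The only common ancestor is 3fb45a5, so it is the merge base.

3fb45a5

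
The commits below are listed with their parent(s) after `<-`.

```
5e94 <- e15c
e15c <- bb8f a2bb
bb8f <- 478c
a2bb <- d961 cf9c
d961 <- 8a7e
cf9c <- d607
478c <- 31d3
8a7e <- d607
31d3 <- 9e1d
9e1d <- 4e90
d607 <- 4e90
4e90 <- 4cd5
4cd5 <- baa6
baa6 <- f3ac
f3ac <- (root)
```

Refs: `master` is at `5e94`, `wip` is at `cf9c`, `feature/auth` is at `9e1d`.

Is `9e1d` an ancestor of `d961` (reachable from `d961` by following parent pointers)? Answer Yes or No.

No

Ancestors of d961: {4cd5, 4e90, 8a7e, baa6, d607, d961, f3ac}.
9e1d is not in that set, so it is not an ancestor of d961.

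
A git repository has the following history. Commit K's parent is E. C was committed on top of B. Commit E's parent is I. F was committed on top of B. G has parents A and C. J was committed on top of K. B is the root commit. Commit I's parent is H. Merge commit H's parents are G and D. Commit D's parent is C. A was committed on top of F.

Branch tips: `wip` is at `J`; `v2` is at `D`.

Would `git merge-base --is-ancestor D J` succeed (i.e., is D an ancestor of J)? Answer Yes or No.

Yes

Ancestors of J (commits reachable by following parents): {A, B, C, D, E, F, G, H, I, J, K}.
D is in that set, so it is an ancestor of J.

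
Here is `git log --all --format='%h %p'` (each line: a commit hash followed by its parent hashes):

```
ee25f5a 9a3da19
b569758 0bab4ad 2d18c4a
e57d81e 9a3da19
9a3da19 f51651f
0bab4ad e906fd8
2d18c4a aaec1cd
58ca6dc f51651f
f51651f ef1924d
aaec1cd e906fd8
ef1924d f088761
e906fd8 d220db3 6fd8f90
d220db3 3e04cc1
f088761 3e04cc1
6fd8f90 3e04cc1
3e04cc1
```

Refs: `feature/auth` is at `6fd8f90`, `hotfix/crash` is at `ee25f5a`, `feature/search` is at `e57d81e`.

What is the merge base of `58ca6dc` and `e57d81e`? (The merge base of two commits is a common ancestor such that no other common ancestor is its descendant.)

Ancestors of 58ca6dc: {3e04cc1, 58ca6dc, ef1924d, f088761, f51651f}.
Ancestors of e57d81e: {3e04cc1, 9a3da19, e57d81e, ef1924d, f088761, f51651f}.
Common ancestors: {3e04cc1, ef1924d, f088761, f51651f}.
Among these, f51651f is not an ancestor of any other common ancestor — it is the merge base.

f51651f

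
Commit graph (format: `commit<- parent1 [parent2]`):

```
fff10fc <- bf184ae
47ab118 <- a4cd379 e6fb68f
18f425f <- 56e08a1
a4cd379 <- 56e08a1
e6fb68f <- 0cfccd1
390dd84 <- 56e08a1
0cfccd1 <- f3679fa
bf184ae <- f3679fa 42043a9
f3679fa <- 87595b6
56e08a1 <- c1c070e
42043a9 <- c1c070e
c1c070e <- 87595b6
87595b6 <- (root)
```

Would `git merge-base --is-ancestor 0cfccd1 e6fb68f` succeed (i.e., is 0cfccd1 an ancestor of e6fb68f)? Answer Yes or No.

Ancestors of e6fb68f (commits reachable by following parents): {0cfccd1, 87595b6, e6fb68f, f3679fa}.
0cfccd1 is in that set, so it is an ancestor of e6fb68f.

Yes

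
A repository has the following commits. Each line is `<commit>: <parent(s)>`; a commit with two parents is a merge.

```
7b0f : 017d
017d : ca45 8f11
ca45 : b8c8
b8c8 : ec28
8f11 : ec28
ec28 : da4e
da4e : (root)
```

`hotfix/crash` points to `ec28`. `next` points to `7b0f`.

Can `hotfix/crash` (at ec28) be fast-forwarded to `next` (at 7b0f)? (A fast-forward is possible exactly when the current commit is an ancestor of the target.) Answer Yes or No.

A fast-forward from ec28 to 7b0f is possible iff ec28 is an ancestor of 7b0f.
Ancestors of 7b0f: {017d, 7b0f, 8f11, b8c8, ca45, da4e, ec28}.
ec28 is among them, so fast-forward is possible.

Yes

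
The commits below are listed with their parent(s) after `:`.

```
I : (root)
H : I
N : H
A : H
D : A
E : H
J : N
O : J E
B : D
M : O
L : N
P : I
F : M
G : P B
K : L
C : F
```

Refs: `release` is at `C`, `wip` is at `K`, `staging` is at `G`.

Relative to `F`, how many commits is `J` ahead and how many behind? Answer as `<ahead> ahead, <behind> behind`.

0 ahead, 4 behind

Reachable from J: {H, I, J, N}.
Reachable from F: {E, F, H, I, J, M, N, O}.
Only in J's history (ahead): {} — 0.
Only in F's history (behind): {E, F, M, O} — 4.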